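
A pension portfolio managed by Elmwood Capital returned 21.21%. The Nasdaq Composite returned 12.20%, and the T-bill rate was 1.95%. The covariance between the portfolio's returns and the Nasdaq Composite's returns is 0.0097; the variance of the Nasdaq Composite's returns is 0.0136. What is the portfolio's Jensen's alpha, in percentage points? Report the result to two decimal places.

β = Cov / Var = 0.0097 / 0.0136 = 0.7132
E[R] = Rf + β(Rm − Rf) = 1.95% + 0.7132 × (12.20% − 1.95%) = 9.2603%
α = Rp − E[R] = 21.21% − 9.2603% = 11.9497

11.95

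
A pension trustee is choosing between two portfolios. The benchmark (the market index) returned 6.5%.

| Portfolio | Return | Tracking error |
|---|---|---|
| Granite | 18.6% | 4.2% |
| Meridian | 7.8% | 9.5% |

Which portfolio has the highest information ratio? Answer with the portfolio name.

Granite

Granite: IR = (18.6% − 6.5%) / 4.2% = 2.881
Meridian: IR = (7.8% − 6.5%) / 9.5% = 0.137
Highest: Granite (2.881).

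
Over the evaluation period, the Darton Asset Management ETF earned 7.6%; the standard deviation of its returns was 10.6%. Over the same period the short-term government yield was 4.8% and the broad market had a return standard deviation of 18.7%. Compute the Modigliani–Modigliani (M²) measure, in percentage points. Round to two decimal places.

Sharpe = (Rp − Rf) / σp = (7.6% − 4.8%) / 10.6% = 0.2642
M² = Rf + Sharpe × σm = 4.8% + 0.2642 × 18.7% = 9.7405%

9.74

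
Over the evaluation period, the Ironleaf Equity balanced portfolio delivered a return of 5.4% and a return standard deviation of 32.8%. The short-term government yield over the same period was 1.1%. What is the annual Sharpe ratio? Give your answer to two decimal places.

0.13

Sharpe = (Rp − Rf) / σp = (5.4% − 1.1%) / 32.8% = 4.30% / 32.8% = 0.1311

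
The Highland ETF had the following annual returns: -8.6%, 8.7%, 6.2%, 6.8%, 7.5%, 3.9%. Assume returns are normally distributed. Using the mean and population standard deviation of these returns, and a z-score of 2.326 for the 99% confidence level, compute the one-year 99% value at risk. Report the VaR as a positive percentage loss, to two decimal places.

9.54

Mean return r̄ = 24.50 / 6 = 4.0833%
Population σ = √[Σ(r − r̄)² / 6] = √[205.7483 / 6] = √34.2914 = 5.8559%
VaR = −(r̄ − z·σ) = −(4.0833 − 2.326 × 5.8559) = −(-9.5375) = 9.5375%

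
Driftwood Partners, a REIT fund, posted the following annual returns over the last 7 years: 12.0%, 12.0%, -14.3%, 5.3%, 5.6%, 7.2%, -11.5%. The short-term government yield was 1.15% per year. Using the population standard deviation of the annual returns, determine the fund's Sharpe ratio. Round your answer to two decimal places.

r̄ = (12 + 12 − 14.3 + 5.3 + 5.6 + 7.2 − 11.5) / 7 = 2.3286%
Population σ = √[Σ(r − r̄)² / 7] = √[698.0743 / 7] = √99.7249 = 9.9862%
Sharpe = (r̄ − rf) / σ = (2.3286 − 1.15) / 9.9862 = 1.1786 / 9.9862 = 0.1180

0.12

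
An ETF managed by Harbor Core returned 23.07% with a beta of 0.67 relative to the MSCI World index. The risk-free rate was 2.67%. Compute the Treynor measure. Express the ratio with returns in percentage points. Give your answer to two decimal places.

30.45

Treynor = (Rp − Rf) / β = (23.07% − 2.67%) / 0.67 = 20.40 / 0.67 = 30.4478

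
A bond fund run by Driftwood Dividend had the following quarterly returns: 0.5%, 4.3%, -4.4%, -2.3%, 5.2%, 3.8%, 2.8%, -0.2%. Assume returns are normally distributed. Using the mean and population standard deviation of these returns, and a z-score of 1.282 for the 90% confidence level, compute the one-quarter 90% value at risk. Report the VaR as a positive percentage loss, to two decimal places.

Mean return r̄ = 9.70 / 8 = 1.2125%
Population std dev = √[80.9888 / 8] = 3.1818%
VaR = −(r̄ − z·σ) = −(1.2125 − 1.282 × 3.1818) = −(-2.8666) = 2.8666%

2.87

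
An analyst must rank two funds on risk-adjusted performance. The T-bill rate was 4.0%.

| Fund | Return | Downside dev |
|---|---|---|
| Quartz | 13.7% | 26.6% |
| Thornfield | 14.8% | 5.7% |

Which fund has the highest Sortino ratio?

Thornfield

Quartz: Sortino ratio = (13.7% − 4.0%) / 26.6% = 0.365
Thornfield: Sortino ratio = (14.8% − 4.0%) / 5.7% = 1.895
Highest: Thornfield (1.895).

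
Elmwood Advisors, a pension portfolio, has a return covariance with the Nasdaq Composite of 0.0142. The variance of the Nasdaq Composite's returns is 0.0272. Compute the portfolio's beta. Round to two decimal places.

β = Cov(Rp, Rm) / Var(Rm) = 0.0142 / 0.0272 = 0.5221

0.52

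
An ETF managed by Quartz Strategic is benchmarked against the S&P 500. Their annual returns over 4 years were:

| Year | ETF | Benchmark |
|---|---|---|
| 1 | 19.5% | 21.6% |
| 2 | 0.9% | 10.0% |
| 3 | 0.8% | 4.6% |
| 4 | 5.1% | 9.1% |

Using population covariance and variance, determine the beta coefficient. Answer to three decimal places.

r̄p = 6.5750%,  r̄m = 11.3250%
Cov = Σ(rp − r̄p)(rm − r̄m) / 4 = 45.6106
Var(rm) = Σ(rm − r̄m)² / 4 = 39.3769
β = Cov / Var = 45.6106 / 39.3769 = 1.1583

1.158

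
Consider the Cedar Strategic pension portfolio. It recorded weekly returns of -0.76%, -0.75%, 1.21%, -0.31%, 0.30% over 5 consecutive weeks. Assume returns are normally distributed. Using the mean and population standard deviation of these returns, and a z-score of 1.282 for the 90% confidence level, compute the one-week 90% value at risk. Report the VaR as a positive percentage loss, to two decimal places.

Mean return μ = -0.310 / 5 = -0.0620%
Σ(r − μ)² = (-0.76 − (-0.0620))² + (-0.75 − (-0.0620))² + … = 2.7711
population σ = √(2.7711 / 5) = √0.5542 = 0.7444%
VaR = −(μ − z·σ) = −(-0.0620 − 1.282 × 0.7444) = −(-1.0163) = 1.0163%

1.02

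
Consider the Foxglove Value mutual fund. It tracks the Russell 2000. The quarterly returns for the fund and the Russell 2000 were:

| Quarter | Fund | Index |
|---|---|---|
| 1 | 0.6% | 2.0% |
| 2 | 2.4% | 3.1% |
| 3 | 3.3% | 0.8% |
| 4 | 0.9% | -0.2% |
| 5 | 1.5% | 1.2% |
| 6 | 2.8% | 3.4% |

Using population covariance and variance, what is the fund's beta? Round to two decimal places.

r̄p = 1.9167%,  r̄m = 1.7167%
Cov = Σ(rp − r̄p)(rm − r̄m) / 6 = 0.4464
Var(rm) = Σ(rm − r̄m)² / 6 = 1.6014
β = Cov / Var = 0.4464 / 1.6014 = 0.2788

0.28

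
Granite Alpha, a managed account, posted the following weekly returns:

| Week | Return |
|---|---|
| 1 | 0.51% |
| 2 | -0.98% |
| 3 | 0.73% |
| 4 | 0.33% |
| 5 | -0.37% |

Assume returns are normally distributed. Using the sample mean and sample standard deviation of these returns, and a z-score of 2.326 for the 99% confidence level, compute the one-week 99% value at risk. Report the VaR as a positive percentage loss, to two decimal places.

r̄ = (0.51 − 0.98 + 0.73 + 0.33 − 0.37) / 5 = 0.220 / 5 = 0.0440%
Sample std dev = √[1.9895 / 4] = 0.7052%
VaR = −(r̄ − z·σ) = −(0.0440 − 2.326 × 0.7052) = −(-1.5963) = 1.5963%

1.60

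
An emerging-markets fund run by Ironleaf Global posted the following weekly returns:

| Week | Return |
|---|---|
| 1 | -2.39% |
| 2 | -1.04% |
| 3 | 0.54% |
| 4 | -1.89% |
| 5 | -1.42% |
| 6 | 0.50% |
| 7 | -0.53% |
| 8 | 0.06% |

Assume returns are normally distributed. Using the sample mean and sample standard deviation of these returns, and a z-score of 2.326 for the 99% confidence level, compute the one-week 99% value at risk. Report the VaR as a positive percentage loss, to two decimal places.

3.33

r̄ = (-2.39 − 1.04 + 0.54 − 1.89 − 1.42 + 0.5 − 0.53 + 0.06) / 8 = -6.170 / 8 = -0.7713%
Sample std dev = √[8.4497 / 7] = 1.0987%
VaR = −(r̄ − z·σ) = −(-0.7713 − 2.326 × 1.0987) = −(-3.3269) = 3.3269%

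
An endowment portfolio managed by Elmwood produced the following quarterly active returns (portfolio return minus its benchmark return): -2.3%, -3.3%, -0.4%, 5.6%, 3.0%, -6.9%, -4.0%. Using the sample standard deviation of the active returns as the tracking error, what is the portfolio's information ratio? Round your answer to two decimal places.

Mean return μ = -8.30 / 7 = -1.1857%
Σ(r − μ)² = (-2.3 − (-1.1857))² + (-3.3 − (-1.1857))² + (-0.4 − (-1.1857))² + … = 110.4686
sample σ = √(110.4686 / 6) = √18.4114 = 4.2909%
IR = μ / tracking error = -1.1857 / 4.2909 = -0.2763

-0.28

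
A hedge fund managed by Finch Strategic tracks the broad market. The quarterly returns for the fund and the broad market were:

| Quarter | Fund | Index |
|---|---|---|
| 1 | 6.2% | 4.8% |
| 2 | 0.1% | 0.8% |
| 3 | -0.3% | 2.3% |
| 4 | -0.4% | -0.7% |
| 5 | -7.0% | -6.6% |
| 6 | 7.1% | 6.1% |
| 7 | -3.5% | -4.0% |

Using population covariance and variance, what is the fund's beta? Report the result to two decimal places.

r̄p = 0.3143%,  r̄m = 0.3857%
Cov = Σ(rp − r̄p)(rm − r̄m) / 7 = 18.8702
Var(rm) = Σ(rm − r̄m)² / 7 = 17.8841
β = Cov / Var = 18.8702 / 17.8841 = 1.0551

1.06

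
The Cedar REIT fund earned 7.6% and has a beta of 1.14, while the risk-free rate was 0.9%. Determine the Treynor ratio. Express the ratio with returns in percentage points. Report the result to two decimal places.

Treynor = (Rp − Rf) / β = (7.6% − 0.9%) / 1.14 = 6.70 / 1.14 = 5.8772

5.88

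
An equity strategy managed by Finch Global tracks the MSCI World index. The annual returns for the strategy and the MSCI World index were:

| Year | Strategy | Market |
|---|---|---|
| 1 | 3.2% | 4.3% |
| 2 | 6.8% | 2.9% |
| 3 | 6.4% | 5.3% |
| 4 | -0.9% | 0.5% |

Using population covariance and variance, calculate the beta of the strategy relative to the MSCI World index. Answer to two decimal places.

r̄p = 3.8750%,  r̄m = 3.2500%
Cov = Σ(rp − r̄p)(rm − r̄m) / 4 = 4.1438
Var(rm) = Σ(rm − r̄m)² / 4 = 3.2475
β = Cov / Var = 4.1438 / 3.2475 = 1.2760

1.28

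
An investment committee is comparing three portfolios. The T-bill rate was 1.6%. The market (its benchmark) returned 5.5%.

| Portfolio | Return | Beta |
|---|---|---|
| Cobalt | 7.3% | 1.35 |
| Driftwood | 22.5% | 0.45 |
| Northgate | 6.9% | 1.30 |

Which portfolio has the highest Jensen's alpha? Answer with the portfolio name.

Driftwood

Cobalt: α = 7.3% − [1.6% + 1.35 × (5.5% − 1.6%)] = 0.435
Driftwood: α = 22.5% − [1.6% + 0.45 × (5.5% − 1.6%)] = 19.145
Northgate: α = 6.9% − [1.6% + 1.30 × (5.5% − 1.6%)] = 0.230
Highest: Driftwood (19.145).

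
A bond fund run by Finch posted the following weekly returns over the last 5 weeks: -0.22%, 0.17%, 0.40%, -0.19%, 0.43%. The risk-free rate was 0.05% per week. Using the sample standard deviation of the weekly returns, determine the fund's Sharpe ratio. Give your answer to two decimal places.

0.22

Mean return r̄ = 0.590 / 5 = 0.1180%
Σ(r − r̄)² = 0.3887; sample σ = √(0.3887/4) = 0.3117%
Sharpe = (r̄ − rf) / σ = (0.1180 − 0.05) / 0.3117 = 0.0680 / 0.3117 = 0.2182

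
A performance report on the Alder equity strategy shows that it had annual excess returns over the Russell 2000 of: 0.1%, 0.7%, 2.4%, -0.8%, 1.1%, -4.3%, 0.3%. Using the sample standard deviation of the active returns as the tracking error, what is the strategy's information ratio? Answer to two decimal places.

Mean return r̄ = -0.50 / 7 = -0.0714%
Sample std dev = √[26.6543 / 6] = 2.1077%
IR = r̄ / tracking error = -0.0714 / 2.1077 = -0.0339

-0.03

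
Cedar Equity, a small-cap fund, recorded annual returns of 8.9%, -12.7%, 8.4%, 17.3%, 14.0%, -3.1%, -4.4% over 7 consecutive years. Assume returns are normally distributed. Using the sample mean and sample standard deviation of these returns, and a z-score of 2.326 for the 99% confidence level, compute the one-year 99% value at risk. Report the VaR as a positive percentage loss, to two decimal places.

μ = (8.9 − 12.7 + 8.4 + 17.3 + 14 − 3.1 − 4.4) / 7 = 28.40 / 7 = 4.0571%
Sample σ = √[Σ(r − μ)² / 6] = √[720.0971 / 6] = √120.0162 = 10.9552%
VaR = −(μ − z·σ) = −(4.0571 − 2.326 × 10.9552) = −(-21.4247) = 21.4247%

21.42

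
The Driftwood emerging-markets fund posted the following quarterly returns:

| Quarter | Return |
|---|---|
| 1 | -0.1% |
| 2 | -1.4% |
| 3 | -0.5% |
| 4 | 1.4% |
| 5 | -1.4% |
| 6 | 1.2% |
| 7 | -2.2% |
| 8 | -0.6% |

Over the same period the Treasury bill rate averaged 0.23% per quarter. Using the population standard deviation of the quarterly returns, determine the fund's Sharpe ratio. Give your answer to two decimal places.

Mean return r̄ = -3.60 / 8 = -0.4500%
Population std dev = √[11.1600 / 8] = 1.1811%
Sharpe = (r̄ − rf) / σ = (-0.4500 − 0.23) / 1.1811 = -0.6800 / 1.1811 = -0.5757

-0.58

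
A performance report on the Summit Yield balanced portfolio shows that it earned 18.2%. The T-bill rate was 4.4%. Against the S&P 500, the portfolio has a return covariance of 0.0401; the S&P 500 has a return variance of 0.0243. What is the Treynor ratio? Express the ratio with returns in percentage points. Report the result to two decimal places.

8.36

β = Cov / Var = 0.0401 / 0.0243 = 1.6502
Treynor = (Rp − Rf) / β = (18.2% − 4.4%) / 1.6502 = 13.80 / 1.6502 = 8.3626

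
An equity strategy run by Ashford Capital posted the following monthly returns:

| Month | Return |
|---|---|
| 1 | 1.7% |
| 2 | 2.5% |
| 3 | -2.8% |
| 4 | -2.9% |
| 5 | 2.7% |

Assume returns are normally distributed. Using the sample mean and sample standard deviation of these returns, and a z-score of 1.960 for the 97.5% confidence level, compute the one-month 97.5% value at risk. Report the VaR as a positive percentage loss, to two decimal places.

5.34

μ = (1.7 + 2.5 − 2.8 − 2.9 + 2.7) / 5 = 1.20 / 5 = 0.2400%
Σ(r − μ)² = 32.3920; sample σ = √(32.3920/4) = 2.8457%
VaR = −(μ − z·σ) = −(0.2400 − 1.960 × 2.8457) = −(-5.3376) = 5.3376%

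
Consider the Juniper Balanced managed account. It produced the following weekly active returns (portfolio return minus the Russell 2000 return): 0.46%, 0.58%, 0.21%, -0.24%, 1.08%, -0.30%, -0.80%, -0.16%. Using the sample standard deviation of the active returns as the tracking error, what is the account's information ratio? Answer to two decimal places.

Mean return μ = 0.830 / 8 = 0.1038%
Sample std dev = √[2.4856 / 7] = 0.5959%
IR = μ / tracking error = 0.1038 / 0.5959 = 0.1742

0.17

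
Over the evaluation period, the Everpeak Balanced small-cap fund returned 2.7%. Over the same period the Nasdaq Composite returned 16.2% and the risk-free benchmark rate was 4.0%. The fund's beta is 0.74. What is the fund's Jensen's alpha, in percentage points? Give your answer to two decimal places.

CAPM expected return = Rf + β(Rm − Rf) = 4.0% + 0.74 × (16.2% − 4.0%) = 4 + 0.74 × 12.20 = 13.0280%
Jensen's α = Rp − E[R] = 2.7% − 13.0280% = -10.3280

-10.33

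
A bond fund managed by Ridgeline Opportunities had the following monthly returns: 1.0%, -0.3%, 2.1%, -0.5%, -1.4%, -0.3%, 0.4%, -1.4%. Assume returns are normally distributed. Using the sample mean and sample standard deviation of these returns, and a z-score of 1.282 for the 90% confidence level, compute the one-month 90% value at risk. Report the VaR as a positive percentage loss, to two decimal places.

r̄ = (1 − 0.3 + 2.1 − 0.5 − 1.4 − 0.3 + 0.4 − 1.4) / 8 = -0.40 / 8 = -0.0500%
Sample σ = √[Σ(r − r̄)² / 7] = √[9.9000 / 7] = √1.4143 = 1.1892%
VaR = −(r̄ − z·σ) = −(-0.0500 − 1.282 × 1.1892) = −(-1.5746) = 1.5746%

1.57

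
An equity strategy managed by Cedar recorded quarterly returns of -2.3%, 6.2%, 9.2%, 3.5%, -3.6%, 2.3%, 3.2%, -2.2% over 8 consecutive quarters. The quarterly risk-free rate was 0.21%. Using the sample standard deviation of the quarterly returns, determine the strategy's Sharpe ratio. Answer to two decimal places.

r̄ = (-2.3 + 6.2 + 9.2 + 3.5 − 3.6 + 2.3 + 3.2 − 2.2) / 8 = 16.30 / 8 = 2.0375%
Sample σ = √[Σ(r − r̄)² / 7] = √[140.7388 / 7] = √20.1055 = 4.4839%
Sharpe = (r̄ − rf) / σ = (2.0375 − 0.21) / 4.4839 = 1.8275 / 4.4839 = 0.4076

0.41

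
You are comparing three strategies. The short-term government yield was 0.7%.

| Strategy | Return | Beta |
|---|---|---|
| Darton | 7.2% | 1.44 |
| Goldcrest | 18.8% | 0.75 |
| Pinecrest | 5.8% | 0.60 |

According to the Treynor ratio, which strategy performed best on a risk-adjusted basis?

Goldcrest

Darton: Treynor = (7.2% − 0.7%) / 1.44 = 4.514
Goldcrest: Treynor = (18.8% − 0.7%) / 0.75 = 24.133
Pinecrest: Treynor = (5.8% − 0.7%) / 0.60 = 8.500
Highest: Goldcrest (24.133).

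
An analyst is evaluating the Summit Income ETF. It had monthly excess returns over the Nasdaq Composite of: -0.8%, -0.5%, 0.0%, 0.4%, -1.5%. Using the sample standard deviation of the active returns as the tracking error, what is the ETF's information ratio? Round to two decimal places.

Mean return μ = -2.40 / 5 = -0.4800%
Sample std dev = √[2.1480 / 4] = 0.7328%
IR = μ / tracking error = -0.4800 / 0.7328 = -0.6550

-0.66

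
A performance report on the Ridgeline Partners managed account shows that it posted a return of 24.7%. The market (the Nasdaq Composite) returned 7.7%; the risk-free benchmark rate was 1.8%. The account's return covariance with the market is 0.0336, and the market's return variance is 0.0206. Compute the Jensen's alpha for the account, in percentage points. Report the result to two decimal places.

β = Cov / Var = 0.0336 / 0.0206 = 1.6311
E[R] = Rf + β(Rm − Rf) = 1.8% + 1.6311 × (7.7% − 1.8%) = 11.4235%
α = Rp − E[R] = 24.7% − 11.4235% = 13.2765

13.28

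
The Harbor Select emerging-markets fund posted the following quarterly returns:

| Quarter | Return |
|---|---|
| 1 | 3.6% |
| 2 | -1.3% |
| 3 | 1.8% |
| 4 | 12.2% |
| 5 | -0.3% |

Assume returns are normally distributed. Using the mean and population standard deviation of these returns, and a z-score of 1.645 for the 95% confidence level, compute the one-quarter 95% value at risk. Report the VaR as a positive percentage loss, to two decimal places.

4.71

Mean return r̄ = 16.00 / 5 = 3.2000%
Σ(r − r̄)² = (3.6 − 3.2000)² + (-1.3 − 3.2000)² + (1.8 − 3.2000)² + … = 115.6200
population σ = √(115.6200 / 5) = √23.1240 = 4.8087%
VaR = −(r̄ − z·σ) = −(3.2000 − 1.645 × 4.8087) = −(-4.7103) = 4.7103%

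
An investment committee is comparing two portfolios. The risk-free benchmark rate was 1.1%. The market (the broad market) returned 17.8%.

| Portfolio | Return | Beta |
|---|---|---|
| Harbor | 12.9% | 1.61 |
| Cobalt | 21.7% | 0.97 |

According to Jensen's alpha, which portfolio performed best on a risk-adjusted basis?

Cobalt

Harbor: α = 12.9% − [1.1% + 1.61 × (17.8% − 1.1%)] = -15.087
Cobalt: α = 21.7% − [1.1% + 0.97 × (17.8% − 1.1%)] = 4.401
Highest: Cobalt (4.401).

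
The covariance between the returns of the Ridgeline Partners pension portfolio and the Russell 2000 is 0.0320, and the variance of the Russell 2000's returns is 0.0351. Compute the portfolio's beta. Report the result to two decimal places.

β = Cov(Rp, Rm) / Var(Rm) = 0.0320 / 0.0351 = 0.9117

0.91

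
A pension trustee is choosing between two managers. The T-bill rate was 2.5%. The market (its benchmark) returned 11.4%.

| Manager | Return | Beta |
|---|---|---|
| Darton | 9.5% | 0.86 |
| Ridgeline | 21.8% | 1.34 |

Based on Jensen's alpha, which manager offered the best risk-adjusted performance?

Darton: α = 9.5% − [2.5% + 0.86 × (11.4% − 2.5%)] = -0.654
Ridgeline: α = 21.8% − [2.5% + 1.34 × (11.4% − 2.5%)] = 7.374
Highest: Ridgeline (7.374).

Ridgeline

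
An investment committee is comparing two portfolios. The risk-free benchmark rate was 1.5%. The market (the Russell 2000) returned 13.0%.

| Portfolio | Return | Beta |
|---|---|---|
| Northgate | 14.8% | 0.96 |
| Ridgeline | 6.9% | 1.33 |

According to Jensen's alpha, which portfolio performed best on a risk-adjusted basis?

Northgate: α = 14.8% − [1.5% + 0.96 × (13.0% − 1.5%)] = 2.260
Ridgeline: α = 6.9% − [1.5% + 1.33 × (13.0% − 1.5%)] = -9.895
Highest: Northgate (2.260).

Northgate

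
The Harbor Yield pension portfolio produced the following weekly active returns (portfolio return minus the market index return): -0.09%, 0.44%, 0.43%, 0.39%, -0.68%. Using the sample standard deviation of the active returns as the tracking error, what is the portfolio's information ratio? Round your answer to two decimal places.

Mean return r̄ = 0.490 / 5 = 0.0980%
Σ(r − r̄)² = (-0.09 − 0.0980)² + (0.44 − 0.0980)² + … = 0.9531
σ = √[0.9531 / 4] = 0.4881%
IR = r̄ / tracking error = 0.0980 / 0.4881 = 0.2008

0.20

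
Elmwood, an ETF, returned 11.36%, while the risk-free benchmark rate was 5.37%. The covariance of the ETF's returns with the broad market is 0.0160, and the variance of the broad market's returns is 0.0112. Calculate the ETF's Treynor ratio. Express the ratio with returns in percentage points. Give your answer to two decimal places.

4.19

β = Cov / Var = 0.0160 / 0.0112 = 1.4286
Treynor = (Rp − Rf) / β = (11.36% − 5.37%) / 1.4286 = 5.99 / 1.4286 = 4.1929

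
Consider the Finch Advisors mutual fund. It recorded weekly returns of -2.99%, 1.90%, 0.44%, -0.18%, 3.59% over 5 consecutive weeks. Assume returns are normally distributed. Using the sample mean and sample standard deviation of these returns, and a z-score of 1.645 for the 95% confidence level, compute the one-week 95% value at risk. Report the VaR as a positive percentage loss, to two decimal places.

3.49

Mean return μ = 2.760 / 5 = 0.5520%
Sample std dev = √[24.1407 / 4] = 2.4567%
VaR = −(μ − z·σ) = −(0.5520 − 1.645 × 2.4567) = −(-3.4893) = 3.4893%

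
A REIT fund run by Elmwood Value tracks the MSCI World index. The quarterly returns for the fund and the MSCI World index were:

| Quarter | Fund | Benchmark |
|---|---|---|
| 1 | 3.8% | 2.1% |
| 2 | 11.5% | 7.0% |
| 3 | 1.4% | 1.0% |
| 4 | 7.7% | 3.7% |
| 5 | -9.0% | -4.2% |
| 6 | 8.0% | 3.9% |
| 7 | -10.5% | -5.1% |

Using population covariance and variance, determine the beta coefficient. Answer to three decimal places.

r̄p = 1.8429%,  r̄m = 1.2000%
Cov = Σ(rp − r̄p)(rm − r̄m) / 7 = 32.2057
Var(rm) = Σ(rm − r̄m)² / 7 = 16.6971
β = Cov / Var = 32.2057 / 16.6971 = 1.9288

1.929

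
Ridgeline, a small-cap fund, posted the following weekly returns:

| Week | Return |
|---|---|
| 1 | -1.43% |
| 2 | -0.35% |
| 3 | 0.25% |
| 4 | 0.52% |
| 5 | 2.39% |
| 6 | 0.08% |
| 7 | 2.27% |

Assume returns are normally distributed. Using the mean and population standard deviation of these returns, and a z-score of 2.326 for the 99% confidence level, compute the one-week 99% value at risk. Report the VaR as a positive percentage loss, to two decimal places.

r̄ = (-1.43 − 0.35 + 0.25 + 0.52 + 2.39 + 0.08 + 2.27) / 7 = 0.5329%
Σ(r − r̄)² = (-1.43 − 0.5329)² + (-0.35 − 0.5329)² + (0.25 − 0.5329)² + … = 11.3841
population σ = √(11.3841 / 7) = √1.6263 = 1.2753%
VaR = −(r̄ − z·σ) = −(0.5329 − 2.326 × 1.2753) = −(-2.4334) = 2.4334%

2.43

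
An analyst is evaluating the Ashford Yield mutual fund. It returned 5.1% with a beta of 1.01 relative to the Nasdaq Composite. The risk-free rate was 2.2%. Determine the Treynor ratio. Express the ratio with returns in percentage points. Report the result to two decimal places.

2.87

Treynor = (Rp − Rf) / β = (5.1% − 2.2%) / 1.01 = 2.90 / 1.01 = 2.8713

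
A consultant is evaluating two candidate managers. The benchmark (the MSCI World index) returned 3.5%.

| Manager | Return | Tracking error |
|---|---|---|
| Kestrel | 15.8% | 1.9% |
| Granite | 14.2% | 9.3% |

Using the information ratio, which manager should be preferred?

Kestrel

Kestrel: IR = (15.8% − 3.5%) / 1.9% = 6.474
Granite: IR = (14.2% − 3.5%) / 9.3% = 1.151
Highest: Kestrel (6.474).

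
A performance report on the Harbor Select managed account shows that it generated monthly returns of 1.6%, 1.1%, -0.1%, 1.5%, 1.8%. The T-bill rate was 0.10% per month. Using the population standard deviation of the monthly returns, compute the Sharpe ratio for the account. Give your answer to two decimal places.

Mean return r̄ = 5.90 / 5 = 1.1800%
Σ(r − r̄)² = (1.6 − 1.1800)² + (1.1 − 1.1800)² + … = 2.3080
σ = √[2.3080 / 5] = 0.6794%
Sharpe = (r̄ − rf) / σ = (1.1800 − 0.1) / 0.6794 = 1.0800 / 0.6794 = 1.5896

1.59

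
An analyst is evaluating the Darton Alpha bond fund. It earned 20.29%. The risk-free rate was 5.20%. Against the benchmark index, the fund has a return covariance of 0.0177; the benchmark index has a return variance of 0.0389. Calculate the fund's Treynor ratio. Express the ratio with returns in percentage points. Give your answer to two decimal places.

β = Cov / Var = 0.0177 / 0.0389 = 0.4550
Treynor = (Rp − Rf) / β = (20.29% − 5.20%) / 0.4550 = 15.09 / 0.4550 = 33.1648

33.16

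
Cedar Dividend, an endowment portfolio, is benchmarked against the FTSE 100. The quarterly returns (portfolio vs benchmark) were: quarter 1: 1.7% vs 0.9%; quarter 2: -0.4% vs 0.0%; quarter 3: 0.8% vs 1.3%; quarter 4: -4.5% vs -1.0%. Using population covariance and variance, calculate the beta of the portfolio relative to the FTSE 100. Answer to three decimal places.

2.481

r̄p = -0.6000%,  r̄m = 0.3000%
Cov = Σ(rp − r̄p)(rm − r̄m) / 4 = 1.9475
Var(rm) = Σ(rm − r̄m)² / 4 = 0.7850
β = Cov / Var = 1.9475 / 0.7850 = 2.4809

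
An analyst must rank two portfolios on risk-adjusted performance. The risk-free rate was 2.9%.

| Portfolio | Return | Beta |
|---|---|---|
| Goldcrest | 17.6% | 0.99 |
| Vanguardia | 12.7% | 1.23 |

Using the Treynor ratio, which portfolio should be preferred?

Goldcrest

Goldcrest: Treynor = (17.6% − 2.9%) / 0.99 = 14.848
Vanguardia: Treynor = (12.7% − 2.9%) / 1.23 = 7.967
Highest: Goldcrest (14.848).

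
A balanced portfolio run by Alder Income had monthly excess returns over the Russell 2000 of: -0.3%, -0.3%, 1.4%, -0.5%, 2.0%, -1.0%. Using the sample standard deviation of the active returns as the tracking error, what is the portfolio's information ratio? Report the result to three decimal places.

0.182

r̄ = (-0.3 − 0.3 + 1.4 − 0.5 + 2 − 1) / 6 = 0.2167%
Sample std dev = √[7.1083 / 5] = 1.1923%
IR = r̄ / tracking error = 0.2167 / 1.1923 = 0.1817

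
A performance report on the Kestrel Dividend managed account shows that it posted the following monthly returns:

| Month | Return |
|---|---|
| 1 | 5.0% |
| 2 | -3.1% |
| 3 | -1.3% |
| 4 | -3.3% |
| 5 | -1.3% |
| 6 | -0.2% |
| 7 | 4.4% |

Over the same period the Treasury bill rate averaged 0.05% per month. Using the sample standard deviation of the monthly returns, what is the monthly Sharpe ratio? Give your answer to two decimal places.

r̄ = (5 − 3.1 − 1.3 − 3.3 − 1.3 − 0.2 + 4.4) / 7 = 0.20 / 7 = 0.0286%
Sample std dev = √[68.2743 / 6] = 3.3733%
Sharpe = (r̄ − rf) / σ = (0.0286 − 0.05) / 3.3733 = -0.0214 / 3.3733 = -0.0063

-0.01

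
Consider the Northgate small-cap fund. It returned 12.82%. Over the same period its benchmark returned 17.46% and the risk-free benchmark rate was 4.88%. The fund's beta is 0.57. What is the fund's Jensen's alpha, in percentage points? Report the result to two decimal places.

CAPM expected return = Rf + β(Rm − Rf) = 4.88% + 0.57 × (17.46% − 4.88%) = 4.88 + 0.57 × 12.58 = 12.0506%
Jensen's α = Rp − E[R] = 12.82% − 12.0506% = 0.7694

0.77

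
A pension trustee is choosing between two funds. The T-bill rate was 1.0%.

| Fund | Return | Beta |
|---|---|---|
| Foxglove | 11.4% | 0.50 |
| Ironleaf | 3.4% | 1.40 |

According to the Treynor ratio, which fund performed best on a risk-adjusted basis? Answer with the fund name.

Foxglove

Foxglove: Treynor = (11.4% − 1.0%) / 0.50 = 20.800
Ironleaf: Treynor = (3.4% − 1.0%) / 1.40 = 1.714
Highest: Foxglove (20.800).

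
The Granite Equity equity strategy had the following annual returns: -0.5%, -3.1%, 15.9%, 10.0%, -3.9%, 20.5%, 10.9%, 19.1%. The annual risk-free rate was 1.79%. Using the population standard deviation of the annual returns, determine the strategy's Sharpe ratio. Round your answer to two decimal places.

Mean return r̄ = 68.90 / 8 = 8.6125%
Σ(r − r̄)² = (-0.5 − 8.6125)² + (-3.1 − 8.6125)² + … = 688.3488
σ = √[688.3488 / 8] = 9.2760%
Sharpe = (r̄ − rf) / σ = (8.6125 − 1.79) / 9.2760 = 6.8225 / 9.2760 = 0.7355

0.74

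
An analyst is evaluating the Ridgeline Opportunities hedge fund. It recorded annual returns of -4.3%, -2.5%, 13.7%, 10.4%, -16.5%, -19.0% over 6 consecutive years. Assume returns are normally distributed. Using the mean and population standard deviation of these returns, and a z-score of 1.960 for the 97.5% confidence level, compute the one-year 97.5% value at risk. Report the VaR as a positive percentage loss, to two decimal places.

r̄ = (-4.3 − 2.5 + 13.7 + 10.4 − 16.5 − 19) / 6 = -18.20 / 6 = -3.0333%
Σ(r − r̄)² = (-4.3 − (-3.0333))² + (-2.5 − (-3.0333))² + (13.7 − (-3.0333))² + … = 898.6333
σ = √[898.6333 / 6] = 12.2381%
VaR = −(r̄ − z·σ) = −(-3.0333 − 1.960 × 12.2381) = −(-27.0200) = 27.0200%

27.02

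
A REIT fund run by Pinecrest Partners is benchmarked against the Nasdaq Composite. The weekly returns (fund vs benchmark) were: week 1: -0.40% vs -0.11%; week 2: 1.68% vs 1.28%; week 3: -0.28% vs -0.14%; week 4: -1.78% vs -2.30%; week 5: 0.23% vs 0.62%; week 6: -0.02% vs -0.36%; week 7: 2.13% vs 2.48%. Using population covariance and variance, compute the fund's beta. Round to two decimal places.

r̄p = 0.2229%,  r̄m = 0.2100%
Cov = Σ(rp − r̄p)(rm − r̄m) / 7 = 1.6332
Var(rm) = Σ(rm − r̄m)² / 7 = 1.9023
β = Cov / Var = 1.6332 / 1.9023 = 0.8585

0.86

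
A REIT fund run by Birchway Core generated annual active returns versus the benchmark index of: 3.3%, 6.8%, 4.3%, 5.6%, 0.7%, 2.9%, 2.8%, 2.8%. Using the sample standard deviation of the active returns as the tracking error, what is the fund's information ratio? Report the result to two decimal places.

1.93

Mean return μ = 29.20 / 8 = 3.6500%
Sample std dev = √[24.9800 / 7] = 1.8891%
IR = μ / tracking error = 3.6500 / 1.8891 = 1.9321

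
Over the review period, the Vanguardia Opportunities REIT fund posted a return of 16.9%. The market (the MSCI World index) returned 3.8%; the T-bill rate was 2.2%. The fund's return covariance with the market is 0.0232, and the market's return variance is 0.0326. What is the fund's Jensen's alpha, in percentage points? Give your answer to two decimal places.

13.56

β = Cov / Var = 0.0232 / 0.0326 = 0.7117
E[R] = Rf + β(Rm − Rf) = 2.2% + 0.7117 × (3.8% − 2.2%) = 3.3387%
α = Rp − E[R] = 16.9% − 3.3387% = 13.5613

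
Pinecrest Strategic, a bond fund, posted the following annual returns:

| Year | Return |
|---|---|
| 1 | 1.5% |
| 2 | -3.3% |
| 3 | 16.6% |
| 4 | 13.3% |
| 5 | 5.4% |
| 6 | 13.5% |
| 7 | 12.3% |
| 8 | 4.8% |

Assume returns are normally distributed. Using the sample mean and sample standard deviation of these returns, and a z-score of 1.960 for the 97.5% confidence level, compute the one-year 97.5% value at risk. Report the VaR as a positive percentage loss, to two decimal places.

μ = (1.5 − 3.3 + 16.6 + 13.3 + 5.4 + 13.5 + 12.3 + 4.8) / 8 = 64.10 / 8 = 8.0125%
Σ(r − μ)² = (1.5 − 8.0125)² + (-3.3 − 8.0125)² + (16.6 − 8.0125)² + … = 337.7288
sample σ = √(337.7288 / 7) = √48.2470 = 6.9460%
VaR = −(μ − z·σ) = −(8.0125 − 1.960 × 6.9460) = −(-5.6017) = 5.6017%

5.60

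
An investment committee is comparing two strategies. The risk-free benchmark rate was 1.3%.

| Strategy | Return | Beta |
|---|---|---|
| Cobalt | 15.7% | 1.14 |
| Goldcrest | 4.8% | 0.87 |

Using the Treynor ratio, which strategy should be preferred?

Cobalt: Treynor = (15.7% − 1.3%) / 1.14 = 12.632
Goldcrest: Treynor = (4.8% − 1.3%) / 0.87 = 4.023
Highest: Cobalt (12.632).

Cobalt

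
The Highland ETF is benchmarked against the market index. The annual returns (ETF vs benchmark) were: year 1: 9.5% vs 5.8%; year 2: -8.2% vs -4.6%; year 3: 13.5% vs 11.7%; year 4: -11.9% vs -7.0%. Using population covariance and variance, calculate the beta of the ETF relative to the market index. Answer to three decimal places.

1.422

r̄p = 0.7250%,  r̄m = 1.4750%
Cov = Σ(rp − r̄p)(rm − r̄m) / 4 = 82.4481
Var(rm) = Σ(rm − r̄m)² / 4 = 57.9969
β = Cov / Var = 82.4481 / 57.9969 = 1.4216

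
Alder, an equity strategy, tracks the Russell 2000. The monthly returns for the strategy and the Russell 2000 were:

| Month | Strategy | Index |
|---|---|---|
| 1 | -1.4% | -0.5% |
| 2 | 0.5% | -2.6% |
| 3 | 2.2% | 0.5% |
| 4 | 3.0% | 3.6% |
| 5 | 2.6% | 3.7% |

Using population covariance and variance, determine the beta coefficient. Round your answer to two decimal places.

r̄p = 1.3800%,  r̄m = 0.9400%
Cov = Σ(rp − r̄p)(rm − r̄m) / 5 = 2.8868
Var(rm) = Σ(rm − r̄m)² / 5 = 5.8984
β = Cov / Var = 2.8868 / 5.8984 = 0.4894

0.49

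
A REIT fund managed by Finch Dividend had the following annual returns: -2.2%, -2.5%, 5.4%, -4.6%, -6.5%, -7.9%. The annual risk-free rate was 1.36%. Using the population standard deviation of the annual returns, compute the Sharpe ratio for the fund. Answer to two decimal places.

μ = (-2.2 − 2.5 + 5.4 − 4.6 − 6.5 − 7.9) / 6 = -18.30 / 6 = -3.0500%
Population σ = √[Σ(r − μ)² / 6] = √[110.2550 / 6] = √18.3758 = 4.2867%
Sharpe = (μ − rf) / σ = (-3.0500 − 1.36) / 4.2867 = -4.4100 / 4.2867 = -1.0288

-1.03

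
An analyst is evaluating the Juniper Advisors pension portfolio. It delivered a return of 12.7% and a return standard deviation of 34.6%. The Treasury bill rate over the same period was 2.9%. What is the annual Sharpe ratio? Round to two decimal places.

0.28

Sharpe = (Rp − Rf) / σp = (12.7% − 2.9%) / 34.6% = 9.80% / 34.6% = 0.2832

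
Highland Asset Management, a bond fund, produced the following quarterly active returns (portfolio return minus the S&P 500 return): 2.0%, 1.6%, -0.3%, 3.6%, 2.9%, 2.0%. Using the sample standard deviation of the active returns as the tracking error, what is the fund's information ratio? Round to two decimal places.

1.48

r̄ = (2 + 1.6 − 0.3 + 3.6 + 2.9 + 2) / 6 = 1.9667%
Σ(r − r̄)² = 8.8133; sample σ = √(8.8133/5) = 1.3277%
IR = r̄ / tracking error = 1.9667 / 1.3277 = 1.4813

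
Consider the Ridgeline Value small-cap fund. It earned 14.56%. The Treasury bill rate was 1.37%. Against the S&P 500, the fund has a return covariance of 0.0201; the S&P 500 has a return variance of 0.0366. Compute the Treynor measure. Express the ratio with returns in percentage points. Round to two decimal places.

β = Cov / Var = 0.0201 / 0.0366 = 0.5492
Treynor = (Rp − Rf) / β = (14.56% − 1.37%) / 0.5492 = 13.19 / 0.5492 = 24.0168

24.02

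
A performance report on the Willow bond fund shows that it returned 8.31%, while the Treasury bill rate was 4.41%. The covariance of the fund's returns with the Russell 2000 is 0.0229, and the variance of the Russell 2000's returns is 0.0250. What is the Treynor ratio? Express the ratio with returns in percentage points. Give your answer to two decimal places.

β = Cov / Var = 0.0229 / 0.0250 = 0.9160
Treynor = (Rp − Rf) / β = (8.31% − 4.41%) / 0.9160 = 3.90 / 0.9160 = 4.2576

4.26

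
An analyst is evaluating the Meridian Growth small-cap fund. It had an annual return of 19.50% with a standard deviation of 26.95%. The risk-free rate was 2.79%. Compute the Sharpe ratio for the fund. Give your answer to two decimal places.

Sharpe = (Rp − Rf) / σp = (19.50% − 2.79%) / 26.95% = 16.71% / 26.95% = 0.6200

0.62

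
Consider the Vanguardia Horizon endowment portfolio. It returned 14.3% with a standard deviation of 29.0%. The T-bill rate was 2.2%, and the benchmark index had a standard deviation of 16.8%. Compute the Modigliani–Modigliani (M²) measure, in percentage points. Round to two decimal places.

9.21

Sharpe = (Rp − Rf) / σp = (14.3% − 2.2%) / 29.0% = 0.4172
M² = Rf + Sharpe × σm = 2.2% + 0.4172 × 16.8% = 9.2090%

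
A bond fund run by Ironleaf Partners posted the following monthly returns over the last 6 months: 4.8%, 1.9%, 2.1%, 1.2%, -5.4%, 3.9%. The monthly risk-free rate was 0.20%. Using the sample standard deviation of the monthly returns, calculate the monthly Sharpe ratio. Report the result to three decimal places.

Mean return r̄ = 8.50 / 6 = 1.4167%
Sample σ = √[Σ(r − r̄)² / 5] = √[64.8283 / 5] = √12.9657 = 3.6008%
Sharpe = (r̄ − rf) / σ = (1.4167 − 0.2) / 3.6008 = 1.2167 / 3.6008 = 0.3379

0.338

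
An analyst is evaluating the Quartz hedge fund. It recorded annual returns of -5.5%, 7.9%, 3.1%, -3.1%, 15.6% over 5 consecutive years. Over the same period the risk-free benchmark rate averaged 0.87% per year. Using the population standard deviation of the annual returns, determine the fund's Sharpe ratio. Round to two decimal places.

0.36

μ = (-5.5 + 7.9 + 3.1 − 3.1 + 15.6) / 5 = 18.00 / 5 = 3.6000%
Population std dev = √[290.4400 / 5] = 7.6215%
Sharpe = (μ − rf) / σ = (3.6000 − 0.87) / 7.6215 = 2.7300 / 7.6215 = 0.3582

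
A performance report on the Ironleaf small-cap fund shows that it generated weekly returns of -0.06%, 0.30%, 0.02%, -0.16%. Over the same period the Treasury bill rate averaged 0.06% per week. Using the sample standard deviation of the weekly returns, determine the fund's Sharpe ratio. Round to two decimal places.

-0.18

μ = (-0.06 + 0.3 + 0.02 − 0.16) / 4 = 0.100 / 4 = 0.0250%
Σ(r − μ)² = 0.1171; sample σ = √(0.1171/3) = 0.1976%
Sharpe = (μ − rf) / σ = (0.0250 − 0.06) / 0.1976 = -0.0350 / 0.1976 = -0.1771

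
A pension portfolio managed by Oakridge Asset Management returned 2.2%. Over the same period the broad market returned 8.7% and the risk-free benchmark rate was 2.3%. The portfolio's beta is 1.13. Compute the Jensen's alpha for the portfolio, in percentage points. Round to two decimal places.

CAPM expected return = Rf + β(Rm − Rf) = 2.3% + 1.13 × (8.7% − 2.3%) = 2.3 + 1.13 × 6.40 = 9.5320%
Jensen's α = Rp − E[R] = 2.2% − 9.5320% = -7.3320

-7.33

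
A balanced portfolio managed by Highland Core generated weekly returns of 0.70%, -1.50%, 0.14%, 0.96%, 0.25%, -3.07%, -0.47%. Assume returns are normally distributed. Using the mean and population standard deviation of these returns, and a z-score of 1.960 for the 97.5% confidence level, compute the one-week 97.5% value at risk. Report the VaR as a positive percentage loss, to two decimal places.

3.01

r̄ = (0.7 − 1.5 + 0.14 + 0.96 + 0.25 − 3.07 − 0.47) / 7 = -2.990 / 7 = -0.4271%
Σ(r − r̄)² = (0.7 − (-0.4271))² + (-1.5 − (-0.4271))² + … = 12.1123
σ = √[12.1123 / 7] = 1.3154%
VaR = −(r̄ − z·σ) = −(-0.4271 − 1.960 × 1.3154) = −(-3.0053) = 3.0053%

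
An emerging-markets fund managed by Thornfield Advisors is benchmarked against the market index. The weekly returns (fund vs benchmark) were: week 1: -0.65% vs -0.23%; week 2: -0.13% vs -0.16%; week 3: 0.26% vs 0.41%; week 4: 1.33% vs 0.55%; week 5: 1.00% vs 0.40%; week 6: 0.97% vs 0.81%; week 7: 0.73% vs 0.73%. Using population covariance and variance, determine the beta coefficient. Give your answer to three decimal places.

r̄p = 0.5014%,  r̄m = 0.3586%
Cov = Σ(rp − r̄p)(rm − r̄m) / 7 = 0.2098
Var(rm) = Σ(rm − r̄m)² / 7 = 0.1426
β = Cov / Var = 0.2098 / 0.1426 = 1.4712

1.471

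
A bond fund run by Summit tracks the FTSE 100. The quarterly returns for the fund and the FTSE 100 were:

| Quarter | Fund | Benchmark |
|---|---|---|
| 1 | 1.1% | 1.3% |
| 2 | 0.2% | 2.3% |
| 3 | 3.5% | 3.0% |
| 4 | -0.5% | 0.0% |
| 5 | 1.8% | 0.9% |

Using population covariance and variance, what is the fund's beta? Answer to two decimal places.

r̄p = 1.2200%,  r̄m = 1.5000%
Cov = Σ(rp − r̄p)(rm − r̄m) / 5 = 0.9720
Var(rm) = Σ(rm − r̄m)² / 5 = 1.1080
β = Cov / Var = 0.9720 / 1.1080 = 0.8773

0.88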